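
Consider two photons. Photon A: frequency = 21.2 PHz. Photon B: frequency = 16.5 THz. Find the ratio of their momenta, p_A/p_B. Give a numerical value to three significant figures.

1280

p_A = 4.686·10^-26 kg·m/s (from frequency = 21.2 PHz, via p = hf/c).
p_B = 3.647·10^-29 kg·m/s (from frequency = 16.5 THz, via p = hf/c).
Ratio = 4.686·10^-26 / 3.647·10^-29 = 1280.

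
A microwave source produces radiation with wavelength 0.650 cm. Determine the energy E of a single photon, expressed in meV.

In SI units: λ = 0.650 cm = 0.00650 m.
Apply E = hc/λ: E = 3.056 × 10^-23 J.
Converting to meV: E = 0.1907 meV ≈ 0.191 meV.

0.191 meV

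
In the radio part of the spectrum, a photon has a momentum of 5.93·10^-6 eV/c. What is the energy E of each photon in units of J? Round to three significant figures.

First convert: p = 5.93·10^-6 eV/c = 3.1692·10^-33 kg·m/s.
Apply E = pc: E = 9.501·10^-25 J.
So E ≈ 9.50·10^-25 J.

9.50·10^-25 J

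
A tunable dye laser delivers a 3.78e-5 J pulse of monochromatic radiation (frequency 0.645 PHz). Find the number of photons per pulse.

8.84e13 photons

Per-photon energy: E = 4.274e-19 J (from frequency = 0.645 PHz).
N = E_total / E_photon = 3.78e-5 J / 4.274e-19 J = 8.84e13.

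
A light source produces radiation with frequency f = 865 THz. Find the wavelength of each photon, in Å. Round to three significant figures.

3470 Å

Take c = 2.99792458e8 m/s.
First convert: f = 865 THz = 8.65e14 Hz.
For a photon λ = c/f, so λ = 3.466e-7 m.
Converting to Å: λ = 3466 Å ≈ 3470 Å.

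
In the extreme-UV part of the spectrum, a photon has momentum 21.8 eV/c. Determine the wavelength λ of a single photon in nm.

In SI units: p = 21.8 eV/c = 1.1651 × 10^-26 kg·m/s.
Apply λ = h/p: λ = 5.687 × 10^-8 m.
Converting to nm: λ = 56.87 nm ≈ 56.9 nm.

56.9 nm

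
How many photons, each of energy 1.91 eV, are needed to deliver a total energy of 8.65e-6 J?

2.83e13 photons

Per-photon energy: E = 3.060e-19 J (from energy = 1.91 eV).
N = E_total / E_photon = 8.65e-6 J / 3.060e-19 J = 2.83e13.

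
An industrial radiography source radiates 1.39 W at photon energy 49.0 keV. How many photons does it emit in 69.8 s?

Total energy: E_total = P·t = 1.39 × 69.8 = 97.02 J.
Per-photon energy: E = 7.851 × 10^-15 J.
N = E_total / E_photon = 1.24 × 10^16.

1.24 × 10^16 photons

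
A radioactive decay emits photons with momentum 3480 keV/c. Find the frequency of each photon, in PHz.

Use h = 6.62607015 × 10^-34 J·s, c = 2.99792458 × 10^8 m/s, 1 eV = 1.602176634 × 10^-19 J.
In SI units: p = 3480 keV/c = 1.8598 × 10^-21 kg·m/s.
Since f = pc/h for a photon, f = 8.415 × 10^20 Hz.
Converting to PHz: f = 841500 PHz ≈ 8.41 × 10^5 PHz.

8.41 × 10^5 PHz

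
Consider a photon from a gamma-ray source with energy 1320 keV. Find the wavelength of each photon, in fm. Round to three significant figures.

In SI units: E = 1320 keV = 2.1149e-13 J.
Since λ = hc/E for a photon, λ = 9.393e-13 m.
Converting to fm: λ = 939.3 fm ≈ 939 fm.

939 fm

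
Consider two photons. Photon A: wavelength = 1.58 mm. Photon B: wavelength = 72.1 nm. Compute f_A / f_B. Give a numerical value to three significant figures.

4.56 × 10^-5

f_A = 1.897 × 10^11 Hz (from wavelength = 1.58 mm, via f = c/λ).
f_B = 4.158 × 10^15 Hz (from wavelength = 72.1 nm, via f = c/λ).
Ratio = 1.897 × 10^11 / 4.158 × 10^15 = 4.56 × 10^-5.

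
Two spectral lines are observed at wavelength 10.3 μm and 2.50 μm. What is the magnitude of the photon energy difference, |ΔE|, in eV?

0.376 eV

Using E = hc/λ: E₁ = 1.929 × 10^-20 J, E₂ = 7.946 × 10^-20 J.
|ΔE| = |1.929 × 10^-20 − 7.946 × 10^-20| = 6.02 × 10^-20 J = 0.376 eV.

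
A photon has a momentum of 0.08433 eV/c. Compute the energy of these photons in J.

1.35·10^-20 J

In SI units: p = 0.08433 eV/c = 4.5068·10^-29 kg·m/s.
Apply E = pc: E = 1.351·10^-20 J.
So E ≈ 1.35·10^-20 J.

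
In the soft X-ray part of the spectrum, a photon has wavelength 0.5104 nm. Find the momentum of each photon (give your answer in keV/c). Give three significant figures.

2.43 keV/c

Take h = 6.62607015 × 10^-34 J·s, c = 2.99792458 × 10^8 m/s, 1 eV = 1.602176634 × 10^-19 J.
Convert to SI: λ = 0.5104 nm = 5.104 × 10^-10 m.
For a photon p = h/λ, so p = 1.298 × 10^-24 kg·m/s.
Converting to keV/c: p = 2.429 keV/c ≈ 2.43 keV/c.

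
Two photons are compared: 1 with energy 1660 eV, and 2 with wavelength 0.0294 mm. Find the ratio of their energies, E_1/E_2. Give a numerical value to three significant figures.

3.94·10^4

E_1 = 2.660·10^-16 J (from energy = 1660 eV, via E given directly).
E_2 = 6.757·10^-21 J (from wavelength = 0.0294 mm, via E = hc/λ).
Ratio = 2.660·10^-16 / 6.757·10^-21 = 3.94·10^4.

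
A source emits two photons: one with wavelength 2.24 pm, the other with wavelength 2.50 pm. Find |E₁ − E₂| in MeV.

0.0576 MeV

Using E = hc/λ: E₁ = 8.868e-14 J, E₂ = 7.946e-14 J.
|ΔE| = |8.868e-14 − 7.946e-14| = 9.22e-15 J = 0.0576 MeV.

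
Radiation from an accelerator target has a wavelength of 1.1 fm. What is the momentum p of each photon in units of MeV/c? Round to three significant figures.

1130 MeV/c

In SI units: λ = 1.1 fm = 1.1e-15 m.
For a photon p = h/λ, so p = 6.024e-19 kg·m/s.
Converting to MeV/c: p = 1127 MeV/c ≈ 1130 MeV/c.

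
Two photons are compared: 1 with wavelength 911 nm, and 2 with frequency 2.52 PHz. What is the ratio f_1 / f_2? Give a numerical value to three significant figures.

f_1 = 3.291e14 Hz (from wavelength = 911 nm, via f = c/λ).
f_2 = 2.520e15 Hz (from frequency = 2.52 PHz, via f given directly).
Ratio = 3.291e14 / 2.520e15 = 0.131.

0.131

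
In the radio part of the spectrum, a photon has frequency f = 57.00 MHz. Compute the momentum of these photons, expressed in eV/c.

(h = 6.62607015e-34 J·s, c = 2.99792458e8 m/s, 1 eV = 1.602176634e-19 J.)
In SI units: f = 57.00 MHz = 5.700e7 Hz.
The photon relation is p = hf/c, giving p = 1.260e-34 kg·m/s.
Converting to eV/c: p = 2.357e-7 eV/c ≈ 2.36e-7 eV/c.

2.36e-7 eV/c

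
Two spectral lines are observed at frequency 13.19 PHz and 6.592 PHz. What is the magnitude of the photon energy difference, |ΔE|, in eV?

Using E = hf: E₁ = 8.7398 × 10^-18 J, E₂ = 4.3679 × 10^-18 J.
|ΔE| = |8.7398 × 10^-18 − 4.3679 × 10^-18| = 4.37 × 10^-18 J = 27.3 eV.

27.3 eV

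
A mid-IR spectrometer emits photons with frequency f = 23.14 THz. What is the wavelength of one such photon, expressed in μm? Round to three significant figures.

13.0 μm

Convert to SI: f = 23.14 THz = 2.314 × 10^13 Hz.
Apply λ = c/f: λ = 1.296 × 10^-5 m.
Converting to μm: λ = 12.96 μm ≈ 13.0 μm.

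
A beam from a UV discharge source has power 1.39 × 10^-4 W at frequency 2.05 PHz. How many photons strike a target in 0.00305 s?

Total energy: E_total = P·t = 1.39 × 10^-4 × 0.00305 = 4.239 × 10^-7 J.
Per-photon energy: E = 1.358 × 10^-18 J.
N = E_total / E_photon = 3.12 × 10^11.

3.12 × 10^11 photons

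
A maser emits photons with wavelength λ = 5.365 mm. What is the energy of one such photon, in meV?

Take h = 6.62607015 × 10^-34 J·s, c = 2.99792458 × 10^8 m/s, 1 eV = 1.602176634 × 10^-19 J.
Convert to SI: λ = 5.365 mm = 0.005365 m.
The photon relation is E = hc/λ, giving E = 3.703 × 10^-23 J.
Converting to meV: E = 0.2311 meV ≈ 0.231 meV.

0.231 meV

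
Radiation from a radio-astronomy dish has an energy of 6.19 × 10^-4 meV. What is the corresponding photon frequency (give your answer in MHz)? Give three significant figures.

150 MHz

(h = 6.62607015 × 10^-34 J·s, 1 eV = 1.602176634 × 10^-19 J.)
Convert to SI: E = 6.19 × 10^-4 meV = 9.9175 × 10^-26 J.
The photon relation is f = E/h, giving f = 1.497 × 10^8 Hz.
Converting to MHz: f = 149.7 MHz ≈ 150 MHz.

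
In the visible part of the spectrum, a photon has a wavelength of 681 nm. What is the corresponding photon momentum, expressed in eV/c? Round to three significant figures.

1.82 eV/c

In SI units: λ = 681 nm = 6.81e-7 m.
For a photon p = h/λ, so p = 9.730e-28 kg·m/s.
Converting to eV/c: p = 1.821 eV/c ≈ 1.82 eV/c.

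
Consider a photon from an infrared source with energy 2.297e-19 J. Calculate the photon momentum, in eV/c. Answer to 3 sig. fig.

1.43 eV/c

(c = 2.99792458e8 m/s, 1 eV = 1.602176634e-19 J.)
Apply p = E/c: p = 7.662e-28 kg·m/s.
Converting to eV/c: p = 1.434 eV/c ≈ 1.43 eV/c.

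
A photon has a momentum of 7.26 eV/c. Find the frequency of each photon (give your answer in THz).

(h = 6.62607015·10^-34 J·s, c = 2.99792458·10^8 m/s, 1 eV = 1.602176634·10^-19 J.)
First convert: p = 7.26 eV/c = 3.8800·10^-27 kg·m/s.
Since f = pc/h for a photon, f = 1.755·10^15 Hz.
Converting to THz: f = 1755 THz ≈ 1760 THz.

1760 THz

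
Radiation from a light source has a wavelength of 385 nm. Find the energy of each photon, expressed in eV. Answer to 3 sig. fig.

3.22 eV

Convert to SI: λ = 385 nm = 3.85e-7 m.
Since E = hc/λ for a photon, E = 5.160e-19 J.
Converting to eV: E = 3.220 eV ≈ 3.22 eV.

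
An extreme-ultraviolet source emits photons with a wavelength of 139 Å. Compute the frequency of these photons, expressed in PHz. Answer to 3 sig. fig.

First convert: λ = 139 Å = 1.39e-8 m.
The photon relation is f = c/λ, giving f = 2.157e16 Hz.
Converting to PHz: f = 21.57 PHz ≈ 21.6 PHz.

21.6 PHz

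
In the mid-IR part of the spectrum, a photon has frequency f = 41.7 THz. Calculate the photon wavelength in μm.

First convert: f = 41.7 THz = 4.17 × 10^13 Hz.
Apply λ = c/f: λ = 7.189 × 10^-6 m.
Converting to μm: λ = 7.189 μm ≈ 7.19 μm.

7.19 μm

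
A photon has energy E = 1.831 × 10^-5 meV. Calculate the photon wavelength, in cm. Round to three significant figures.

Use h = 6.62607015 × 10^-34 J·s, c = 2.99792458 × 10^8 m/s, 1 eV = 1.602176634 × 10^-19 J.
Convert to SI: E = 1.831 × 10^-5 meV = 2.9336 × 10^-27 J.
Apply λ = hc/E: λ = 67.71 m.
Converting to cm: λ = 6771 cm ≈ 6770 cm.

6770 cm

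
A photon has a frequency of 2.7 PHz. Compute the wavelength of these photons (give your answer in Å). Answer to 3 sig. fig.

Use c = 2.99792458 × 10^8 m/s.
In SI units: f = 2.7 PHz = 2.7 × 10^15 Hz.
Since λ = c/f for a photon, λ = 1.110 × 10^-7 m.
Converting to Å: λ = 1110 Å ≈ 1110 Å.

1110 Å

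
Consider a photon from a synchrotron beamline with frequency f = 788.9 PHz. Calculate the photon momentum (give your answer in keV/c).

(h = 6.62607015·10^-34 J·s, c = 2.99792458·10^8 m/s, 1 eV = 1.602176634·10^-19 J.)
First convert: f = 788.9 PHz = 7.889·10^17 Hz.
The photon relation is p = hf/c, giving p = 1.744·10^-24 kg·m/s.
Converting to keV/c: p = 3.263 keV/c ≈ 3.26 keV/c.

3.26 keV/c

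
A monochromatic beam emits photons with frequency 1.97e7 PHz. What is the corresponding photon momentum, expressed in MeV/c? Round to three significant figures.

81.5 MeV/c

(h = 6.62607015e-34 J·s, c = 2.99792458e8 m/s, 1 eV = 1.602176634e-19 J.)
First convert: f = 1.97e7 PHz = 1.97e22 Hz.
Apply p = hf/c: p = 4.354e-20 kg·m/s.
Converting to MeV/c: p = 81.47 MeV/c ≈ 81.5 MeV/c.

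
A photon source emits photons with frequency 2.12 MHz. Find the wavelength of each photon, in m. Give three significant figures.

141 m

Use c = 2.99792458e8 m/s.
In SI units: f = 2.12 MHz = 2.12e6 Hz.
Since λ = c/f for a photon, λ = 141.4 m.
So λ ≈ 141 m.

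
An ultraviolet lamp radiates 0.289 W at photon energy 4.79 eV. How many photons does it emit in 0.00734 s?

Total energy: E_total = P·t = 0.289 × 0.00734 = 0.002121 J.
Per-photon energy: E = 7.674 × 10^-19 J.
N = E_total / E_photon = 2.76 × 10^15.

2.76 × 10^15 photons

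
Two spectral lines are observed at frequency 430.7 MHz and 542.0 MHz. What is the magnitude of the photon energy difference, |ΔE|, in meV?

4.60 × 10^-4 meV

Using E = hf: E₁ = 2.8538 × 10^-25 J, E₂ = 3.5913 × 10^-25 J.
|ΔE| = |2.8538 × 10^-25 − 3.5913 × 10^-25| = 7.37 × 10^-26 J = 4.60 × 10^-4 meV.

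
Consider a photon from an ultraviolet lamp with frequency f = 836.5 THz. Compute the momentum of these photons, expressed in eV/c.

3.46 eV/c

(h = 6.62607015 × 10^-34 J·s, c = 2.99792458 × 10^8 m/s, 1 eV = 1.602176634 × 10^-19 J.)
Convert to SI: f = 836.5 THz = 8.365 × 10^14 Hz.
Apply p = hf/c: p = 1.849 × 10^-27 kg·m/s.
Converting to eV/c: p = 3.459 eV/c ≈ 3.46 eV/c.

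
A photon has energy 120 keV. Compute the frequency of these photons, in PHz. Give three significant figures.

2.90e4 PHz

(h = 6.62607015e-34 J·s, 1 eV = 1.602176634e-19 J.)
In SI units: E = 120 keV = 1.9226e-14 J.
Apply f = E/h: f = 2.902e19 Hz.
Converting to PHz: f = 29020 PHz ≈ 2.90e4 PHz.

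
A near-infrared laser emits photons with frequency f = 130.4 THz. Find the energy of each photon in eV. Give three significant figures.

First convert: f = 130.4 THz = 1.304 × 10^14 Hz.
Since E = hf for a photon, E = 8.640 × 10^-20 J.
Converting to eV: E = 0.5393 eV ≈ 0.539 eV.

0.539 eV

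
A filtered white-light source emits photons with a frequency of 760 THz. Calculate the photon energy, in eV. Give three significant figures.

First convert: f = 760 THz = 7.6 × 10^14 Hz.
Apply E = hf: E = 5.036 × 10^-19 J.
Converting to eV: E = 3.143 eV ≈ 3.14 eV.

3.14 eV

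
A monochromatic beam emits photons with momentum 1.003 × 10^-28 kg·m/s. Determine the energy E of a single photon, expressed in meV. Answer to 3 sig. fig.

Use c = 2.99792458 × 10^8 m/s, 1 eV = 1.602176634 × 10^-19 J.
For a photon E = pc, so E = 3.007 × 10^-20 J.
Converting to meV: E = 187.7 meV ≈ 188 meV.

188 meV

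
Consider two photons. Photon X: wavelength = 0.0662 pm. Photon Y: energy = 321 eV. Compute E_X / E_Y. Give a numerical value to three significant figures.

5.83e4

E_X = 3.001e-12 J (from wavelength = 0.0662 pm, via E = hc/λ).
E_Y = 5.143e-17 J (from energy = 321 eV, via E given directly).
Ratio = 3.001e-12 / 5.143e-17 = 5.83e4.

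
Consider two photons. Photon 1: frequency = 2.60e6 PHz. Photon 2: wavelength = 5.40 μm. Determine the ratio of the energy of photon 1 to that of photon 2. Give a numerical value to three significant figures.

4.68e7

E_1 = 1.723e-12 J (from frequency = 2.60e6 PHz, via E = hf).
E_2 = 3.679e-20 J (from wavelength = 5.40 μm, via E = hc/λ).
Ratio = 1.723e-12 / 3.679e-20 = 4.68e7.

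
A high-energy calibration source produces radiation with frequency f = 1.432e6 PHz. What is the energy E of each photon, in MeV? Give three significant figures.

Use h = 6.62607015e-34 J·s, 1 eV = 1.602176634e-19 J.
In SI units: f = 1.432e6 PHz = 1.432e21 Hz.
The photon relation is E = hf, giving E = 9.489e-13 J.
Converting to MeV: E = 5.922 MeV ≈ 5.92 MeV.

5.92 MeV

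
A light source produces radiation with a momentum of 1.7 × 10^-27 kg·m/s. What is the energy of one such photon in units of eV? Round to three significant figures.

Use c = 2.99792458 × 10^8 m/s, 1 eV = 1.602176634 × 10^-19 J.
Apply E = pc: E = 5.096 × 10^-19 J.
Converting to eV: E = 3.181 eV ≈ 3.18 eV.

3.18 eV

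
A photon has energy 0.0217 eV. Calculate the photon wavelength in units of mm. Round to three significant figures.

(h = 6.62607015·10^-34 J·s, c = 2.99792458·10^8 m/s, 1 eV = 1.602176634·10^-19 J.)
In SI units: E = 0.0217 eV = 3.4767·10^-21 J.
For a photon λ = hc/E, so λ = 5.714·10^-5 m.
Converting to mm: λ = 0.05714 mm ≈ 0.0571 mm.

0.0571 mm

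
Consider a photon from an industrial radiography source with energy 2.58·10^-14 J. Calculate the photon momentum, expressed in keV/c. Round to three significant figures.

Apply p = E/c: p = 8.606·10^-23 kg·m/s.
Converting to keV/c: p = 161.0 keV/c ≈ 161 keV/c.

161 keV/c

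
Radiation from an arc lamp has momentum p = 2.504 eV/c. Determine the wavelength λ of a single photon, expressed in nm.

495 nm

In SI units: p = 2.504 eV/c = 1.3382e-27 kg·m/s.
Since λ = h/p for a photon, λ = 4.951e-7 m.
Converting to nm: λ = 495.1 nm ≈ 495 nm.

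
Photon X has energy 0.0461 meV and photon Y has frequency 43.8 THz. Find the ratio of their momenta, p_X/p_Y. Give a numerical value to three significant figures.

2.54e-4

p_X = 2.464e-32 kg·m/s (from energy = 0.0461 meV, via p = E/c).
p_Y = 9.681e-29 kg·m/s (from frequency = 43.8 THz, via p = hf/c).
Ratio = 2.464e-32 / 9.681e-29 = 2.54e-4.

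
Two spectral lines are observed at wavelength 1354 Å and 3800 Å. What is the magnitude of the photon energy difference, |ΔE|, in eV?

Using E = hc/λ: E₁ = 1.4671e-18 J, E₂ = 5.2275e-19 J.
|ΔE| = |1.4671e-18 − 5.2275e-19| = 9.44e-19 J = 5.89 eV.

5.89 eV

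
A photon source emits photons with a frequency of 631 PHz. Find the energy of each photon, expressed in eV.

2610 eV

Convert to SI: f = 631 PHz = 6.31 × 10^17 Hz.
For a photon E = hf, so E = 4.181 × 10^-16 J.
Converting to eV: E = 2610 eV ≈ 2610 eV.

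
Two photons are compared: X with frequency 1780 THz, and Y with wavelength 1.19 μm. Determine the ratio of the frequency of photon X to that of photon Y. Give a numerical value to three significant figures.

7.07

f_X = 1.780e15 Hz (from frequency = 1780 THz, via f given directly).
f_Y = 2.519e14 Hz (from wavelength = 1.19 μm, via f = c/λ).
Ratio = 1.780e15 / 2.519e14 = 7.07.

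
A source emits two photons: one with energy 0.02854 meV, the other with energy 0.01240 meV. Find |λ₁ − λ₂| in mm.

Using λ = hc/E: λ₁ = 0.043442 m, λ₂ = 0.099987 m.
|Δλ| = |0.043442 − 0.099987| = 0.0565 m = 56.5 mm.

56.5 mm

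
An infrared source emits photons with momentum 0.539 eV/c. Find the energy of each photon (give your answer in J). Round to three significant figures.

(c = 2.99792458e8 m/s, 1 eV = 1.602176634e-19 J.)
Convert to SI: p = 0.539 eV/c = 2.8806e-28 kg·m/s.
Since E = pc for a photon, E = 8.636e-20 J.
So E ≈ 8.64e-20 J.

8.64e-20 J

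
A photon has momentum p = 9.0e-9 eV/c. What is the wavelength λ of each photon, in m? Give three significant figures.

138 m

Convert to SI: p = 9.0e-9 eV/c = 4.8099e-36 kg·m/s.
The photon relation is λ = h/p, giving λ = 137.8 m.
So λ ≈ 138 m.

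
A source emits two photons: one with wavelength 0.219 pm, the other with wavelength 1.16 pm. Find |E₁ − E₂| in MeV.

Using E = hc/λ: E₁ = 9.071 × 10^-13 J, E₂ = 1.712 × 10^-13 J.
|ΔE| = |9.071 × 10^-13 − 1.712 × 10^-13| = 7.36 × 10^-13 J = 4.59 MeV.

4.59 MeV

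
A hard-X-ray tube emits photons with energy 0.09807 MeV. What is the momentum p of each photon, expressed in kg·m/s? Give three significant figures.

In SI units: E = 0.09807 MeV = 1.5713 × 10^-14 J.
Since p = E/c for a photon, p = 5.241 × 10^-23 kg·m/s.
So p ≈ 5.24 × 10^-23 kg·m/s.

5.24 × 10^-23 kg·m/s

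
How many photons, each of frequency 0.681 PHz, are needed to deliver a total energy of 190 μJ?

Per-photon energy: E = 4.512·10^-19 J (from frequency = 0.681 PHz).
N = E_total / E_photon = 1.90·10^-4 J / 4.512·10^-19 J = 4.21·10^14.

4.21·10^14 photons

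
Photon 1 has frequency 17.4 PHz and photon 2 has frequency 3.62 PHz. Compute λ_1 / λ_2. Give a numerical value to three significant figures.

λ_1 = 1.723 × 10^-8 m (from frequency = 17.4 PHz, via λ = c/f).
λ_2 = 8.282 × 10^-8 m (from frequency = 3.62 PHz, via λ = c/f).
Ratio = 1.723 × 10^-8 / 8.282 × 10^-8 = 0.208.

0.208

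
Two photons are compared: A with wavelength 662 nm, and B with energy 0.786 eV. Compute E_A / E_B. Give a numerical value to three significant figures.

2.38

E_A = 3.001 × 10^-19 J (from wavelength = 662 nm, via E = hc/λ).
E_B = 1.259 × 10^-19 J (from energy = 0.786 eV, via E given directly).
Ratio = 3.001 × 10^-19 / 1.259 × 10^-19 = 2.38.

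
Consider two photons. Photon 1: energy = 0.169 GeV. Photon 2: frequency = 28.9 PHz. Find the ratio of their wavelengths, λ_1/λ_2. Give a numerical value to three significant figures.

λ_1 = 7.336 × 10^-15 m (from energy = 0.169 GeV, via λ = hc/E).
λ_2 = 1.037 × 10^-8 m (from frequency = 28.9 PHz, via λ = c/f).
Ratio = 7.336 × 10^-15 / 1.037 × 10^-8 = 7.07 × 10^-7.

7.07 × 10^-7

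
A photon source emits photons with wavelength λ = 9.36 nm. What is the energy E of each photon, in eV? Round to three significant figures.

132 eV

In SI units: λ = 9.36 nm = 9.36e-9 m.
For a photon E = hc/λ, so E = 2.122e-17 J.
Converting to eV: E = 132.5 eV ≈ 132 eV.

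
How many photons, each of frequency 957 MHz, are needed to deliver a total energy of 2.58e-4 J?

Per-photon energy: E = 6.341e-25 J (from frequency = 957 MHz).
N = E_total / E_photon = 2.58e-4 J / 6.341e-25 J = 4.07e20.

4.07e20 photons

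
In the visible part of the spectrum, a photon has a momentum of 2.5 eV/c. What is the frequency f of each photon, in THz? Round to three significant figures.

Convert to SI: p = 2.5 eV/c = 1.3361·10^-27 kg·m/s.
Since f = pc/h for a photon, f = 6.045·10^14 Hz.
Converting to THz: f = 604.5 THz ≈ 604 THz.

604 THz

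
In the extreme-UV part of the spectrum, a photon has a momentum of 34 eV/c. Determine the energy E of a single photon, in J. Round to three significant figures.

5.45e-18 J

Use c = 2.99792458e8 m/s, 1 eV = 1.602176634e-19 J.
Convert to SI: p = 34 eV/c = 1.8171e-26 kg·m/s.
The photon relation is E = pc, giving E = 5.447e-18 J.
So E ≈ 5.45e-18 J.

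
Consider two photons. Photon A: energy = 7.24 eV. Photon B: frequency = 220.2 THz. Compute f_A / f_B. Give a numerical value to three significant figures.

f_A = 1.751e15 Hz (from energy = 7.24 eV, via f = E/h).
f_B = 2.202e14 Hz (from frequency = 220.2 THz, via f given directly).
Ratio = 1.751e15 / 2.202e14 = 7.95.

7.95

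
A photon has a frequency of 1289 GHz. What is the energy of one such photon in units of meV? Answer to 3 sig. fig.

Convert to SI: f = 1289 GHz = 1.289·10^12 Hz.
The photon relation is E = hf, giving E = 8.541·10^-22 J.
Converting to meV: E = 5.331 meV ≈ 5.33 meV.

5.33 meV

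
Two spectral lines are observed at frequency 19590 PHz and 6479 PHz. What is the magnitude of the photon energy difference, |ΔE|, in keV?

Using E = hf: E₁ = 1.2980e-14 J, E₂ = 4.2930e-15 J.
|ΔE| = |1.2980e-14 − 4.2930e-15| = 8.69e-15 J = 54.2 keV.

54.2 keV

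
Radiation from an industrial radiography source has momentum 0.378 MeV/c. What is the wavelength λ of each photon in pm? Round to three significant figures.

3.28 pm

In SI units: p = 0.378 MeV/c = 2.0201e-22 kg·m/s.
Apply λ = h/p: λ = 3.280e-12 m.
Converting to pm: λ = 3.280 pm ≈ 3.28 pm.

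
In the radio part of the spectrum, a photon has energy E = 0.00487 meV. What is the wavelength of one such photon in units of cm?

25.5 cm

Convert to SI: E = 0.00487 meV = 7.8026·10^-25 J.
The photon relation is λ = hc/E, giving λ = 0.2546 m.
Converting to cm: λ = 25.46 cm ≈ 25.5 cm.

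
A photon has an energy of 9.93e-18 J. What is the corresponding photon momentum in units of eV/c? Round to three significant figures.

Use c = 2.99792458e8 m/s, 1 eV = 1.602176634e-19 J.
Since p = E/c for a photon, p = 3.312e-26 kg·m/s.
Converting to eV/c: p = 61.98 eV/c ≈ 62.0 eV/c.

62.0 eV/c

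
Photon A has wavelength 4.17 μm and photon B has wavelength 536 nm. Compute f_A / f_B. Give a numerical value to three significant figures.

f_A = 7.189e13 Hz (from wavelength = 4.17 μm, via f = c/λ).
f_B = 5.593e14 Hz (from wavelength = 536 nm, via f = c/λ).
Ratio = 7.189e13 / 5.593e14 = 0.129.

0.129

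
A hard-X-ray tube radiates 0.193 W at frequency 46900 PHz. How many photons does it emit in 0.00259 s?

1.61e10 photons

Total energy: E_total = P·t = 0.193 × 0.00259 = 4.999e-4 J.
Per-photon energy: E = 3.108e-14 J.
N = E_total / E_photon = 1.61e10.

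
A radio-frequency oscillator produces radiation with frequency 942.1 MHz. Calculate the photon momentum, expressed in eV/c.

In SI units: f = 942.1 MHz = 9.421e8 Hz.
The photon relation is p = hf/c, giving p = 2.082e-33 kg·m/s.
Converting to eV/c: p = 3.896e-6 eV/c ≈ 3.90e-6 eV/c.

3.90e-6 eV/c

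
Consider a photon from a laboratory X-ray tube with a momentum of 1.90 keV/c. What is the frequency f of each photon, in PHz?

459 PHz

(h = 6.62607015e-34 J·s, c = 2.99792458e8 m/s, 1 eV = 1.602176634e-19 J.)
In SI units: p = 1.90 keV/c = 1.0154e-24 kg·m/s.
The photon relation is f = pc/h, giving f = 4.594e17 Hz.
Converting to PHz: f = 459.4 PHz ≈ 459 PHz.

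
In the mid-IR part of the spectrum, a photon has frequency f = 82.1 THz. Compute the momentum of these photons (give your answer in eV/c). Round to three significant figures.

In SI units: f = 82.1 THz = 8.21 × 10^13 Hz.
For a photon p = hf/c, so p = 1.815 × 10^-28 kg·m/s.
Converting to eV/c: p = 0.3395 eV/c ≈ 0.340 eV/c.

0.340 eV/c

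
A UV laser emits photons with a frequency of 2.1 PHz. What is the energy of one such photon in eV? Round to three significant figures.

8.68 eV

(h = 6.62607015e-34 J·s, 1 eV = 1.602176634e-19 J.)
First convert: f = 2.1 PHz = 2.1e15 Hz.
Since E = hf for a photon, E = 1.391e-18 J.
Converting to eV: E = 8.685 eV ≈ 8.68 eV.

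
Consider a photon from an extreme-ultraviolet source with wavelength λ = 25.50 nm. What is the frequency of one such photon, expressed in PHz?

11.8 PHz

First convert: λ = 25.50 nm = 2.550 × 10^-8 m.
For a photon f = c/λ, so f = 1.176 × 10^16 Hz.
Converting to PHz: f = 11.76 PHz ≈ 11.8 PHz.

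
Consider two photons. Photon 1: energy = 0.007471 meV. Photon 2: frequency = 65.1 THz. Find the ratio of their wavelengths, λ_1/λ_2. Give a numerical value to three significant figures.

λ_1 = 0.1660 m (from energy = 0.007471 meV, via λ = hc/E).
λ_2 = 4.605 × 10^-6 m (from frequency = 65.1 THz, via λ = c/f).
Ratio = 0.1660 / 4.605 × 10^-6 = 3.60 × 10^4.

3.60 × 10^4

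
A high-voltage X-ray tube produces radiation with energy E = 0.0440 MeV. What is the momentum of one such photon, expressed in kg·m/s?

(c = 2.99792458e8 m/s, 1 eV = 1.602176634e-19 J.)
First convert: E = 0.0440 MeV = 7.0496e-15 J.
Apply p = E/c: p = 2.351e-23 kg·m/s.
So p ≈ 2.35e-23 kg·m/s.

2.35e-23 kg·m/s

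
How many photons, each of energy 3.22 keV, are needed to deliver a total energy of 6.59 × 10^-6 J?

1.28 × 10^10 photons

Per-photon energy: E = 5.159 × 10^-16 J (from energy = 3.22 keV).
N = E_total / E_photon = 6.59 × 10^-6 J / 5.159 × 10^-16 J = 1.28 × 10^10.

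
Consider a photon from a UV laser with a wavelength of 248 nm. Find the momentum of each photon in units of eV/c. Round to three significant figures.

(h = 6.62607015e-34 J·s, c = 2.99792458e8 m/s, 1 eV = 1.602176634e-19 J.)
In SI units: λ = 248 nm = 2.48e-7 m.
Apply p = h/λ: p = 2.672e-27 kg·m/s.
Converting to eV/c: p = 4.999 eV/c ≈ 5.00 eV/c.

5.00 eV/c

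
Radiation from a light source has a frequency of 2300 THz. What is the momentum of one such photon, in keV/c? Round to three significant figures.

9.51 × 10^-3 keV/c

Use h = 6.62607015 × 10^-34 J·s, c = 2.99792458 × 10^8 m/s, 1 eV = 1.602176634 × 10^-19 J.
In SI units: f = 2300 THz = 2.3 × 10^15 Hz.
Apply p = hf/c: p = 5.084 × 10^-27 kg·m/s.
Converting to keV/c: p = 0.009512 keV/c ≈ 9.51 × 10^-3 keV/c.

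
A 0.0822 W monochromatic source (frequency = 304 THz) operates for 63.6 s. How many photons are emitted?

Total energy: E_total = P·t = 0.0822 × 63.6 = 5.228 J.
Per-photon energy: E = 2.014 × 10^-19 J.
N = E_total / E_photon = 2.60 × 10^19.

2.60 × 10^19 photons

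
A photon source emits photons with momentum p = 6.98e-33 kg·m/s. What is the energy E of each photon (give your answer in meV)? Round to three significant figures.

0.0131 meV

Since E = pc for a photon, E = 2.093e-24 J.
Converting to meV: E = 0.01306 meV ≈ 0.0131 meV.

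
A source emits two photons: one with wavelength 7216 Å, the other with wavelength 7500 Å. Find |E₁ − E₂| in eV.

0.0651 eV

Using E = hc/λ: E₁ = 2.7528·10^-19 J, E₂ = 2.6486·10^-19 J.
|ΔE| = |2.7528·10^-19 − 2.6486·10^-19| = 1.04·10^-20 J = 0.0651 eV.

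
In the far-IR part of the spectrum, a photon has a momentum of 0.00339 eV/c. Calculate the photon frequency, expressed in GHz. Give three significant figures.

Take h = 6.62607015 × 10^-34 J·s, c = 2.99792458 × 10^8 m/s, 1 eV = 1.602176634 × 10^-19 J.
First convert: p = 0.00339 eV/c = 1.8117 × 10^-30 kg·m/s.
For a photon f = pc/h, so f = 8.197 × 10^11 Hz.
Converting to GHz: f = 819.7 GHz ≈ 820 GHz.

820 GHz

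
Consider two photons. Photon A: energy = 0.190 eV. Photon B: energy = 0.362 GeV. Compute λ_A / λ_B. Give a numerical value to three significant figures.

1.91 × 10^9

λ_A = 6.525 × 10^-6 m (from energy = 0.190 eV, via λ = hc/E).
λ_B = 3.425 × 10^-15 m (from energy = 0.362 GeV, via λ = hc/E).
Ratio = 6.525 × 10^-6 / 3.425 × 10^-15 = 1.91 × 10^9.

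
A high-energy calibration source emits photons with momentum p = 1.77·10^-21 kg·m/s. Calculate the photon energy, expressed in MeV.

3.31 MeV

Take c = 2.99792458·10^8 m/s, 1 eV = 1.602176634·10^-19 J.
Since E = pc for a photon, E = 5.306·10^-13 J.
Converting to MeV: E = 3.312 MeV ≈ 3.31 MeV.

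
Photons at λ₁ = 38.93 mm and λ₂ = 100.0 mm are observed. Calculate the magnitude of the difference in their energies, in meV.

0.0194 meV

Using E = hc/λ: E₁ = 5.1026·10^-24 J, E₂ = 1.9864·10^-24 J.
|ΔE| = |5.1026·10^-24 − 1.9864·10^-24| = 3.12·10^-24 J = 0.0194 meV.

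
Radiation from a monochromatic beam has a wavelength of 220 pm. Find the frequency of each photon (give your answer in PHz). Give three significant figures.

1360 PHz

Use c = 2.99792458 × 10^8 m/s.
First convert: λ = 220 pm = 2.2 × 10^-10 m.
Since f = c/λ for a photon, f = 1.363 × 10^18 Hz.
Converting to PHz: f = 1363 PHz ≈ 1360 PHz.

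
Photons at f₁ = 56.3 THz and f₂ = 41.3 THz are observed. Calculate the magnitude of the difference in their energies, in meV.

Using E = hf: E₁ = 3.730 × 10^-20 J, E₂ = 2.737 × 10^-20 J.
|ΔE| = |3.730 × 10^-20 − 2.737 × 10^-20| = 9.94 × 10^-21 J = 62.0 meV.

62.0 meV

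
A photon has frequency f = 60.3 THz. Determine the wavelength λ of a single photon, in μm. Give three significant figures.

Convert to SI: f = 60.3 THz = 6.03·10^13 Hz.
For a photon λ = c/f, so λ = 4.972·10^-6 m.
Converting to μm: λ = 4.972 μm ≈ 4.97 μm.

4.97 μm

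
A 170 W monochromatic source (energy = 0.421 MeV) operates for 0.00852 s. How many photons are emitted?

Total energy: E_total = P·t = 170 × 0.00852 = 1.448 J.
Per-photon energy: E = 6.745e-14 J.
N = E_total / E_photon = 2.15e13.

2.15e13 photons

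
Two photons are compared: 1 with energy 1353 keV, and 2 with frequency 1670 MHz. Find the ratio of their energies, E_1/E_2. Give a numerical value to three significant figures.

E_1 = 2.168e-13 J (from energy = 1353 keV, via E given directly).
E_2 = 1.107e-24 J (from frequency = 1670 MHz, via E = hf).
Ratio = 2.168e-13 / 1.107e-24 = 1.96e11.

1.96e11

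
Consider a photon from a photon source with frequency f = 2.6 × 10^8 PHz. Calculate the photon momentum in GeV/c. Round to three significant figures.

(h = 6.62607015 × 10^-34 J·s, c = 2.99792458 × 10^8 m/s, 1 eV = 1.602176634 × 10^-19 J.)
First convert: f = 2.6 × 10^8 PHz = 2.6 × 10^23 Hz.
The photon relation is p = hf/c, giving p = 5.747 × 10^-19 kg·m/s.
Converting to GeV/c: p = 1.075 GeV/c ≈ 1.08 GeV/c.

1.08 GeV/c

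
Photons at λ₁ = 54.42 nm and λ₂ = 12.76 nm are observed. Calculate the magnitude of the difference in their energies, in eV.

Using E = hc/λ: E₁ = 3.6502·10^-18 J, E₂ = 1.5568·10^-17 J.
|ΔE| = |3.6502·10^-18 − 1.5568·10^-17| = 1.19·10^-17 J = 74.4 eV.

74.4 eV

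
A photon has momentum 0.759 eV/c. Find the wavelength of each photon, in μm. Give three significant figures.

1.63 μm

Take h = 6.62607015 × 10^-34 J·s, c = 2.99792458 × 10^8 m/s, 1 eV = 1.602176634 × 10^-19 J.
First convert: p = 0.759 eV/c = 4.0563 × 10^-28 kg·m/s.
For a photon λ = h/p, so λ = 1.634 × 10^-6 m.
Converting to μm: λ = 1.634 μm ≈ 1.63 μm.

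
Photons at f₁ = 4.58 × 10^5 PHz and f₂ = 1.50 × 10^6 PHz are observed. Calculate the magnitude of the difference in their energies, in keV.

4310 keV

Using E = hf: E₁ = 3.035 × 10^-13 J, E₂ = 9.939 × 10^-13 J.
|ΔE| = |3.035 × 10^-13 − 9.939 × 10^-13| = 6.90 × 10^-13 J = 4310 keV.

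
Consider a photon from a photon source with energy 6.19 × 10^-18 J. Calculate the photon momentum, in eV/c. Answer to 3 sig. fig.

Use c = 2.99792458 × 10^8 m/s, 1 eV = 1.602176634 × 10^-19 J.
Since p = E/c for a photon, p = 2.065 × 10^-26 kg·m/s.
Converting to eV/c: p = 38.63 eV/c ≈ 38.6 eV/c.

38.6 eV/c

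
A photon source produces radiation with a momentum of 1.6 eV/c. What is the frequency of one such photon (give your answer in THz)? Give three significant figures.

387 THz

In SI units: p = 1.6 eV/c = 8.5509 × 10^-28 kg·m/s.
Apply f = pc/h: f = 3.869 × 10^14 Hz.
Converting to THz: f = 386.9 THz ≈ 387 THz.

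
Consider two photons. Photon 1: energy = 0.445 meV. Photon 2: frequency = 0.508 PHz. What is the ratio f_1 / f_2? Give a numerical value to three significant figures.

f_1 = 1.076e11 Hz (from energy = 0.445 meV, via f = E/h).
f_2 = 5.080e14 Hz (from frequency = 0.508 PHz, via f given directly).
Ratio = 1.076e11 / 5.080e14 = 2.12e-4.

2.12e-4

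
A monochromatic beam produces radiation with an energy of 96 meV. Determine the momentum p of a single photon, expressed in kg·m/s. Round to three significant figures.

5.13 × 10^-29 kg·m/s

In SI units: E = 96 meV = 1.5381 × 10^-20 J.
The photon relation is p = E/c, giving p = 5.131 × 10^-29 kg·m/s.
So p ≈ 5.13 × 10^-29 kg·m/s.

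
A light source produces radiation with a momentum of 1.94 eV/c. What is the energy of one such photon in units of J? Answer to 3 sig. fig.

3.11 × 10^-19 J

Convert to SI: p = 1.94 eV/c = 1.0368 × 10^-27 kg·m/s.
Apply E = pc: E = 3.108 × 10^-19 J.
So E ≈ 3.11 × 10^-19 J.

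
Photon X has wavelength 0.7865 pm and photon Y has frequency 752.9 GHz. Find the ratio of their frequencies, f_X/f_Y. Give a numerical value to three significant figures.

5.06 × 10^8

f_X = 3.812 × 10^20 Hz (from wavelength = 0.7865 pm, via f = c/λ).
f_Y = 7.529 × 10^11 Hz (from frequency = 752.9 GHz, via f given directly).
Ratio = 3.812 × 10^20 / 7.529 × 10^11 = 5.06 × 10^8.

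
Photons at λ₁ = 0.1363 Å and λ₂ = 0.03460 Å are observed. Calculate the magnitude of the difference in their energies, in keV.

Using E = hc/λ: E₁ = 1.4574 × 10^-14 J, E₂ = 5.7412 × 10^-14 J.
|ΔE| = |1.4574 × 10^-14 − 5.7412 × 10^-14| = 4.28 × 10^-14 J = 267 keV.

267 keV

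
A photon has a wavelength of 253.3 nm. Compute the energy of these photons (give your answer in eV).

4.89 eV

Convert to SI: λ = 253.3 nm = 2.533e-7 m.
For a photon E = hc/λ, so E = 7.842e-19 J.
Converting to eV: E = 4.895 eV ≈ 4.89 eV.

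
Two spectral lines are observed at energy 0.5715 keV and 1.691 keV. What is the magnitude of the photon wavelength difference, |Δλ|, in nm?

Using λ = hc/E: λ₁ = 2.1695·10^-9 m, λ₂ = 7.3320·10^-10 m.
|Δλ| = |2.1695·10^-9 − 7.3320·10^-10| = 1.44·10^-9 m = 1.44 nm.

1.44 nm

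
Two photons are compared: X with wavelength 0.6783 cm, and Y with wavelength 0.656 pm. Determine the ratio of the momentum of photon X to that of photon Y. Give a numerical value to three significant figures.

9.67 × 10^-11

p_X = 9.769 × 10^-32 kg·m/s (from wavelength = 0.6783 cm, via p = h/λ).
p_Y = 1.010 × 10^-21 kg·m/s (from wavelength = 0.656 pm, via p = h/λ).
Ratio = 9.769 × 10^-32 / 1.010 × 10^-21 = 9.67 × 10^-11.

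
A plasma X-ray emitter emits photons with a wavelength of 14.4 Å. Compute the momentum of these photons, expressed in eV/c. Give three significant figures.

861 eV/c

Take h = 6.62607015 × 10^-34 J·s, c = 2.99792458 × 10^8 m/s, 1 eV = 1.602176634 × 10^-19 J.
First convert: λ = 14.4 Å = 1.44 × 10^-9 m.
For a photon p = h/λ, so p = 4.601 × 10^-25 kg·m/s.
Converting to eV/c: p = 861.0 eV/c ≈ 861 eV/c.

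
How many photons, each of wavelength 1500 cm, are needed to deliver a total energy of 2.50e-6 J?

1.89e20 photons

Per-photon energy: E = 1.324e-26 J (from wavelength = 1500 cm).
N = E_total / E_photon = 2.50e-6 J / 1.324e-26 J = 1.89e20.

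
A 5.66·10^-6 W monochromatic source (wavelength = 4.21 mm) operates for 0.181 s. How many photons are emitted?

2.17·10^16 photons

Total energy: E_total = P·t = 5.66·10^-6 × 0.181 = 1.024·10^-6 J.
Per-photon energy: E = 4.718·10^-23 J.
N = E_total / E_photon = 2.17·10^16.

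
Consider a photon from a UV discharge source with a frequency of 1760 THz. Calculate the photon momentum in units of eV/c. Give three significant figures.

7.28 eV/c

(h = 6.62607015 × 10^-34 J·s, c = 2.99792458 × 10^8 m/s, 1 eV = 1.602176634 × 10^-19 J.)
Convert to SI: f = 1760 THz = 1.76 × 10^15 Hz.
Apply p = hf/c: p = 3.890 × 10^-27 kg·m/s.
Converting to eV/c: p = 7.279 eV/c ≈ 7.28 eV/c.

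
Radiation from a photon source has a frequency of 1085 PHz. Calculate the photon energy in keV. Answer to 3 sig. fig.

First convert: f = 1085 PHz = 1.085 × 10^18 Hz.
Apply E = hf: E = 7.189 × 10^-16 J.
Converting to keV: E = 4.487 keV ≈ 4.49 keV.

4.49 keV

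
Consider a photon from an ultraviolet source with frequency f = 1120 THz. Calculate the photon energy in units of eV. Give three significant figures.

4.63 eV

Use h = 6.62607015e-34 J·s, 1 eV = 1.602176634e-19 J.
In SI units: f = 1120 THz = 1.12e15 Hz.
Apply E = hf: E = 7.421e-19 J.
Converting to eV: E = 4.632 eV ≈ 4.63 eV.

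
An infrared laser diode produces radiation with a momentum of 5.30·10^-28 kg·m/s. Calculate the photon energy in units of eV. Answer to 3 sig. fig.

0.992 eV

For a photon E = pc, so E = 1.589·10^-19 J.
Converting to eV: E = 0.9917 eV ≈ 0.992 eV.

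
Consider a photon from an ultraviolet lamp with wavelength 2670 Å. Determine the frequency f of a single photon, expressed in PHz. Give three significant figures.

1.12 PHz

In SI units: λ = 2670 Å = 2.67 × 10^-7 m.
The photon relation is f = c/λ, giving f = 1.123 × 10^15 Hz.
Converting to PHz: f = 1.123 PHz ≈ 1.12 PHz.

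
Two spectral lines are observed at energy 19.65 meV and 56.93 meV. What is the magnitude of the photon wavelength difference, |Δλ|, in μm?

41.3 μm

Using λ = hc/E: λ₁ = 6.3096e-5 m, λ₂ = 2.1778e-5 m.
|Δλ| = |6.3096e-5 − 2.1778e-5| = 4.13e-5 m = 41.3 μm.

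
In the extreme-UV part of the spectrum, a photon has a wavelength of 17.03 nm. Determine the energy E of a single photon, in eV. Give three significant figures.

72.8 eV

Take h = 6.62607015 × 10^-34 J·s, c = 2.99792458 × 10^8 m/s, 1 eV = 1.602176634 × 10^-19 J.
First convert: λ = 17.03 nm = 1.703 × 10^-8 m.
Since E = hc/λ for a photon, E = 1.166 × 10^-17 J.
Converting to eV: E = 72.80 eV ≈ 72.8 eV.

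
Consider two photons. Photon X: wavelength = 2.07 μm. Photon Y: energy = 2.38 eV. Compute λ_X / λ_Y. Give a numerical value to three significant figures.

λ_X = 2.070 × 10^-6 m (from wavelength = 2.07 μm, via λ given directly).
λ_Y = 5.209 × 10^-7 m (from energy = 2.38 eV, via λ = hc/E).
Ratio = 2.070 × 10^-6 / 5.209 × 10^-7 = 3.97.

3.97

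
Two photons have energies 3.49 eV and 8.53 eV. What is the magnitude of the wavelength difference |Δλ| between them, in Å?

Using λ = hc/E: λ₁ = 3.553e-7 m, λ₂ = 1.454e-7 m.
|Δλ| = |3.553e-7 − 1.454e-7| = 2.10e-7 m = 2100 Å.

2100 Å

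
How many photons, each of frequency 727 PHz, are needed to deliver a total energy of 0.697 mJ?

1.45e12 photons

Per-photon energy: E = 4.817e-16 J (from frequency = 727 PHz).
N = E_total / E_photon = 6.97e-4 J / 4.817e-16 J = 1.45e12.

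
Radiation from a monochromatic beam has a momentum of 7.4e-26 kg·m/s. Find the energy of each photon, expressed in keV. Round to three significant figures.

0.138 keV

Since E = pc for a photon, E = 2.218e-17 J.
Converting to keV: E = 0.1385 keV ≈ 0.138 keV.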